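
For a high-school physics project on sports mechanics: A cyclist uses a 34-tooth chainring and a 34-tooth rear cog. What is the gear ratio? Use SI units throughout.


GR = front_teeth / rear_teeth
GR = 34 / 34
GR = 1

1


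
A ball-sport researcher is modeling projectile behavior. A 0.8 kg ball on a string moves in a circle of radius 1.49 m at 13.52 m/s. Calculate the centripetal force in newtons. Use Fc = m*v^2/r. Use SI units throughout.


Fc = m * v^2 / r
v^2 = 13.52^2 = 182.7904
Fc = 0.8 * 182.7904 / 1.49
Fc = 146.2323 / 1.49 = 98.1425 N

98.1425 N


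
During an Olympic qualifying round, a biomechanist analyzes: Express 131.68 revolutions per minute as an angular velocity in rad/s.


omega = RPM * 2 * pi / 60
omega = 131.68 * 2 * 3.14159 / 60
omega = 827.3698 / 60 = 13.7895 rad/s

13.7895 rad/s


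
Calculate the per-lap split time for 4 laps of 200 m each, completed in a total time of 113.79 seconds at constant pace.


Split time = total_time / n_laps = 113.79 / 4
Split time = 28.4475 s per lap

28.4475 s


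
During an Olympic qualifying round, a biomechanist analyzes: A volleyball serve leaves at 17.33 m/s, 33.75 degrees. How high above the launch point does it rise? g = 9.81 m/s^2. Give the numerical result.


H = (v*sin(theta))^2 / (2*g)
vy = v*sin(theta) = 17.33 * sin(33.75 deg) = 9.628 m/s
H = vy^2 / (2*g) = 92.699 / (2*9.81)
H = 92.699 / 19.62 = 4.7247 m

4.7247 m


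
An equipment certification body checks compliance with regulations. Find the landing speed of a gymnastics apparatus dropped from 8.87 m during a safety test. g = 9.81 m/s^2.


v = sqrt(2 * g * h)
v = sqrt(2 * 9.81 * 8.87)
v = sqrt(174.0294) = 13.192 m/s

13.192 m/s


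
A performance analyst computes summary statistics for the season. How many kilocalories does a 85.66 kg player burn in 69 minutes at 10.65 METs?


kcal = MET * mass * time_hr
Convert time: 69 min = 1.15 hr
kcal = 10.65 * 85.66 * 1.15
kcal = 1049.1209 kcal

1049.1209 kcal


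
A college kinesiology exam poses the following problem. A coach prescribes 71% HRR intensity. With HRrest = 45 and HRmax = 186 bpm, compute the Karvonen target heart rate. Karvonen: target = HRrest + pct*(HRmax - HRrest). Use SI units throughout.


Target = HRrest + pct*(HRmax - HRrest)
Heart rate reserve = HRmax - HRrest = 186 - 45 = 141 bpm
Fraction = 71% = 0.71
Target = 45 + 0.71 * 141
Target = 45 + 100.11 = 145.11 bpm

145.11 bpm


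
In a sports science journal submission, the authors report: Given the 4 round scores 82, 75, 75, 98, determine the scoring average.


Average = sum / n
Sum = 330
Average = 330 / 4 = 82.5

82.5


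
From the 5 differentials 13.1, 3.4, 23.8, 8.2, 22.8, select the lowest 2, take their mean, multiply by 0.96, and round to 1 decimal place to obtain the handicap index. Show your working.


All differentials: 13.1, 3.4, 23.8, 8.2, 22.8
Sorted: 3.4, 8.2, 13.1, 22.8, 23.8
Best 2: 3.4, 8.2
Average of best = 11.6 / 2 = 5.8
Raw index = 5.8 * 0.96 = 5.568
Handicap index = round(5.568, 1) = 5.6

5.6


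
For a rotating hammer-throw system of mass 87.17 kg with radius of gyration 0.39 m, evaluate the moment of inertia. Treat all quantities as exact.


I = m * k^2
I = 87.17 * 0.39^2
I = 87.17 * 0.1521 = 13.2586 kg*m^2

13.2586 kg*m^2


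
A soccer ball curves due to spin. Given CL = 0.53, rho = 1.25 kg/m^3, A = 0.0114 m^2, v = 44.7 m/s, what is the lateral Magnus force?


FM = 0.5 * CL * rho * A * v^2
FM = 0.5 * 0.53 * 1.25 * 0.0114 * 44.7^2
v^2 = 1998.09
FM = 0.5 * 0.53 * 1.25 * 0.0114 * 1998.09 = 7.5453 N

7.5453 N


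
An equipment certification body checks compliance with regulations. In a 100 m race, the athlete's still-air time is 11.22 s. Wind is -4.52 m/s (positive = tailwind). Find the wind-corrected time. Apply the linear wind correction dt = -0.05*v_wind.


dt = -0.05 * v_wind = -0.05 * -4.52 = 0.226 s
t_corrected = t_still + dt = 11.22 + (0.226)
t_corrected = 11.446 s

11.446 s


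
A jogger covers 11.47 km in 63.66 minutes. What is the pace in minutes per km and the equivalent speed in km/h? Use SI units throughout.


Pace = time / distance = 63.66 min / 11.47 km = 5.5501 min/km
Speed = distance / time_in_hours = 11.47 / 1.061 hr
Speed = 10.8106 km/h

5.5501 min/km, 10.8106 km/h


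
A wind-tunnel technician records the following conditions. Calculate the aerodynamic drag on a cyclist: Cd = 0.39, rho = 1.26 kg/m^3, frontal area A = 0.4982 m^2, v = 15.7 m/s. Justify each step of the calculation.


Fd = 0.5 * Cd * rho * A * v^2
Fd = 0.5 * 0.39 * 1.26 * 0.4982 * 15.7^2
v^2 = 246.49
Fd = 0.5 * 0.39 * 1.26 * 0.4982 * 246.49 = 30.1723 N

30.1723 N


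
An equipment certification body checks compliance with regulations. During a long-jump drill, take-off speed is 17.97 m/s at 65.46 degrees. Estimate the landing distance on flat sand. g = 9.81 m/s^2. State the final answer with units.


R = v^2 * sin(2*theta) / g
Convert angle to radians: theta = 65.46 deg = 1.1425 rad
sin(2*theta) = sin(2.285) = 0.7556
R = 17.97^2 * 0.7556 / 9.81
R = 322.9209 * 0.7556 / 9.81 = 24.8733 m

24.8733 m


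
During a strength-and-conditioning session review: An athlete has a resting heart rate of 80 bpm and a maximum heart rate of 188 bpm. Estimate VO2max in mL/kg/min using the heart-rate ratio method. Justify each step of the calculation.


VO2max = 15.3 * HRmax / HRrest
VO2max = 15.3 * 188 / 80
VO2max = 2876.4 / 80 = 35.955 mL/kg/min

35.955 mL/kg/min


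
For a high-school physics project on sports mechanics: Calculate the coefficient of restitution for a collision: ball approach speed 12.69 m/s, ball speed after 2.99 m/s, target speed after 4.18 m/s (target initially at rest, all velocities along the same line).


e = (v2_after - v1_after) / (v1_before - v2_before)
Numerator = 4.18 - 2.99 = 1.19
Denominator = 12.69 - 0 = 12.69
e = 1.19 / 12.69 = 0.0938

0.0938


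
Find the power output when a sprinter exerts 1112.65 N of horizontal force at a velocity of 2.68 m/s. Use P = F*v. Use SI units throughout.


P = F * v
P = 1112.65 * 2.68
P = 2981.902 W

2981.902 W


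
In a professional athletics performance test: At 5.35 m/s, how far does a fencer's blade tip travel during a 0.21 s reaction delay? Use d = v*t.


d = v * t
d = 5.35 * 0.21
d = 1.1235 m

1.1235 m


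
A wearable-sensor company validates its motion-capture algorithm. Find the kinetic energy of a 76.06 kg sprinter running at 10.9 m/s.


KE = 0.5 * m * v^2
KE = 0.5 * 76.06 * 10.9^2
KE = 0.5 * 76.06 * 118.81 = 4518.3443 J

4518.3443 J


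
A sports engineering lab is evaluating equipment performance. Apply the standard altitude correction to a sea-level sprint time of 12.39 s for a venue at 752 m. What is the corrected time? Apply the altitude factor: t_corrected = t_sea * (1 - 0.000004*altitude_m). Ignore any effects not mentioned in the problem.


Correction factor = 1 - 0.000004 * 752 = 0.996992
t_corrected = t_sea * factor = 12.39 * 0.996992
t_corrected = 12.3527 s

12.3527 s


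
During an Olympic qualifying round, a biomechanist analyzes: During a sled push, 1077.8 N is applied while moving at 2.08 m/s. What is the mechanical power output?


P = F * v
P = 1077.8 * 2.08
P = 2241.824 W

2241.824 W


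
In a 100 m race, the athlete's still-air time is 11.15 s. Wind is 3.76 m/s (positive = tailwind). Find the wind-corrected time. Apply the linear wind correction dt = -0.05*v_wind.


dt = -0.05 * v_wind = -0.05 * 3.76 = -0.188 s
t_corrected = t_still + dt = 11.15 + (-0.188)
t_corrected = 10.962 s

10.962 s


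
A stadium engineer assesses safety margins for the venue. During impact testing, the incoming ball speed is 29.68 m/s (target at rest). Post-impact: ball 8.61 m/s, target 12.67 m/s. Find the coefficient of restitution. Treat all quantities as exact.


e = (v2_after - v1_after) / (v1_before - v2_before)
Numerator = 12.67 - 8.61 = 4.06
Denominator = 29.68 - 0 = 29.68
e = 4.06 / 29.68 = 0.1368

0.1368


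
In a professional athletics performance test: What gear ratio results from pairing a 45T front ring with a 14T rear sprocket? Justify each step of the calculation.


GR = front_teeth / rear_teeth
GR = 45 / 14
GR = 3.2143

3.2143


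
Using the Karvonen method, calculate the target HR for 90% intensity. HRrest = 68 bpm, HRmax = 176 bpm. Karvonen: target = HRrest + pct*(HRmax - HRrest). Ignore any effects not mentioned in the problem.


Target = HRrest + pct*(HRmax - HRrest)
Heart rate reserve = HRmax - HRrest = 176 - 68 = 108 bpm
Fraction = 90% = 0.9
Target = 68 + 0.9 * 108
Target = 68 + 97.2 = 165.2 bpm

165.2 bpm


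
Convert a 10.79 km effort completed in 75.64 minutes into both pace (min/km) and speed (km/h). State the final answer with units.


Pace = time / distance = 75.64 min / 10.79 km = 7.0102 min/km
Speed = distance / time_in_hours = 10.79 / 1.2607 hr
Speed = 8.559 km/h

7.0102 min/km, 8.559 km/h


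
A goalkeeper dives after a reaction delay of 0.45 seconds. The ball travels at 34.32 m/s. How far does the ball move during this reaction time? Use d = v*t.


d = v * t
d = 34.32 * 0.45
d = 15.444 m

15.444 m


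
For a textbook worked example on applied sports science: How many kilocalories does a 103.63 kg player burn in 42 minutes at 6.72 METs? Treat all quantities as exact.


kcal = MET * mass * time_hr
Convert time: 42 min = 0.7 hr
kcal = 6.72 * 103.63 * 0.7
kcal = 487.4755 kcal

487.4755 kcal


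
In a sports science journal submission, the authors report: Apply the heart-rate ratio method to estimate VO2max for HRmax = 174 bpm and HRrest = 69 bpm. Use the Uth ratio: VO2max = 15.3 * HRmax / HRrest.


VO2max = 15.3 * HRmax / HRrest
VO2max = 15.3 * 174 / 69
VO2max = 2662.2 / 69 = 38.5826 mL/kg/min

38.5826 mL/kg/min


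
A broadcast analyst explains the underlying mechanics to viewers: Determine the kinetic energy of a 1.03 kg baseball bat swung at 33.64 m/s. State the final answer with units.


KE = 0.5 * m * v^2
KE = 0.5 * 1.03 * 33.64^2
KE = 0.5 * 1.03 * 1131.6496 = 582.7995 J

582.7995 J


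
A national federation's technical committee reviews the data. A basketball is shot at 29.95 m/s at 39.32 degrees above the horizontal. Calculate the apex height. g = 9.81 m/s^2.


H = (v*sin(theta))^2 / (2*g)
vy = v*sin(theta) = 29.95 * sin(39.32 deg) = 18.9778 m/s
H = vy^2 / (2*g) = 360.1586 / (2*9.81)
H = 360.1586 / 19.62 = 18.3567 m

18.3567 m


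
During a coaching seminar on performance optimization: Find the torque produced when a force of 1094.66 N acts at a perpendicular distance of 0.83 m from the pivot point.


tau = F * d
tau = 1094.66 * 0.83
tau = 908.5678 N*m

908.5678 N*m


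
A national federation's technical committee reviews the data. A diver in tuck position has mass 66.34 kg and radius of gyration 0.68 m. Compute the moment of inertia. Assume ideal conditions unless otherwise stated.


I = m * k^2
I = 66.34 * 0.68^2
I = 66.34 * 0.4624 = 30.6756 kg*m^2

30.6756 kg*m^2


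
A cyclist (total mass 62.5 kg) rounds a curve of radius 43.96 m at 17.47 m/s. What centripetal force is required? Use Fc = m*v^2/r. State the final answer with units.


Fc = m * v^2 / r
v^2 = 17.47^2 = 305.2009
Fc = 62.5 * 305.2009 / 43.96
Fc = 19075.0562 / 43.96 = 433.9185 N

433.9185 N


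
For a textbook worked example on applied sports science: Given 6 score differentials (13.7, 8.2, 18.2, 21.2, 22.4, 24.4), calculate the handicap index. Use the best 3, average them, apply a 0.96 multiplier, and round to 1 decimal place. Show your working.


All differentials: 13.7, 8.2, 18.2, 21.2, 22.4, 24.4
Sorted: 8.2, 13.7, 18.2, 21.2, 22.4, 24.4
Best 3: 8.2, 13.7, 18.2
Average of best = 40.1 / 3 = 13.3667
Raw index = 13.3667 * 0.96 = 12.832
Handicap index = round(12.832, 1) = 12.8

12.8


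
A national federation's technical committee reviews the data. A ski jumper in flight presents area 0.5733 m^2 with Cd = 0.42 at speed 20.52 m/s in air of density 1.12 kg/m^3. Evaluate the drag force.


Fd = 0.5 * Cd * rho * A * v^2
Fd = 0.5 * 0.42 * 1.12 * 0.5733 * 20.52^2
v^2 = 421.0704
Fd = 0.5 * 0.42 * 1.12 * 0.5733 * 421.0704 = 56.7772 N

56.7772 N


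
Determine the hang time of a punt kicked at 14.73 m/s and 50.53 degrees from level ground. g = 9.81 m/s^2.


T = 2*v*sin(theta)/g
sin(theta) = sin(50.53 deg) = 0.772
T = 2*14.73*0.772 / 9.81
T = 22.7419 / 9.81 = 2.3182 s

2.3182 s


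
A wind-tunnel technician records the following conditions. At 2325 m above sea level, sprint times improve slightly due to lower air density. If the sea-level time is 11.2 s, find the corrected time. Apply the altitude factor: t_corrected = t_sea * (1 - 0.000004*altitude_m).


Correction factor = 1 - 0.000004 * 2325 = 0.9907
t_corrected = t_sea * factor = 11.2 * 0.9907
t_corrected = 11.0958 s

11.0958 s


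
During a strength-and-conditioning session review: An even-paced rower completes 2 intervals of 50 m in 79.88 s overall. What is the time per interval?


Split time = total_time / n_laps = 79.88 / 2
Split time = 39.94 s per lap

39.94 s


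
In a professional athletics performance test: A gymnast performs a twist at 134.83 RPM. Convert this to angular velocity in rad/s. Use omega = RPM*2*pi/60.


omega = RPM * 2 * pi / 60
omega = 134.83 * 2 * 3.14159 / 60
omega = 847.1619 / 60 = 14.1194 rad/s

14.1194 rad/s


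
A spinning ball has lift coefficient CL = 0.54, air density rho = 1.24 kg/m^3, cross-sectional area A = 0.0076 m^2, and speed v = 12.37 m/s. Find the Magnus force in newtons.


FM = 0.5 * CL * rho * A * v^2
FM = 0.5 * 0.54 * 1.24 * 0.0076 * 12.37^2
v^2 = 153.0169
FM = 0.5 * 0.54 * 1.24 * 0.0076 * 153.0169 = 0.3893 N

0.3893 N


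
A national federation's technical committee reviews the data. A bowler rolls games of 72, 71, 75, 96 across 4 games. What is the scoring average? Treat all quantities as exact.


Average = sum / n
Sum = 314
Average = 314 / 4 = 78.5

78.5


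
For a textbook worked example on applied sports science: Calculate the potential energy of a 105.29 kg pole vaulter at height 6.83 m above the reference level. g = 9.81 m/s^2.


PE = m * g * h
PE = 105.29 * 9.81 * 6.83
PE = 1032.8949 * 6.83 = 7054.6722 J

7054.6722 J


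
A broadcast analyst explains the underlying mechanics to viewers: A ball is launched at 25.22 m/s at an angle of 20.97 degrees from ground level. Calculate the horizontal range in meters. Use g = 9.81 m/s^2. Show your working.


R = v^2 * sin(2*theta) / g
Convert angle to radians: theta = 20.97 deg = 0.366 rad
sin(2*theta) = sin(0.732) = 0.6684
R = 25.22^2 * 0.6684 / 9.81
R = 636.0484 * 0.6684 / 9.81 = 43.3338 m

43.3338 m


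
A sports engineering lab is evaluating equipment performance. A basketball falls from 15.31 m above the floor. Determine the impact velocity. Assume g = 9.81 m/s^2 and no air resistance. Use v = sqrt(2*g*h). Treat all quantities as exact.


v = sqrt(2 * g * h)
v = sqrt(2 * 9.81 * 15.31)
v = sqrt(300.3822) = 17.3315 m/s

17.3315 m/s


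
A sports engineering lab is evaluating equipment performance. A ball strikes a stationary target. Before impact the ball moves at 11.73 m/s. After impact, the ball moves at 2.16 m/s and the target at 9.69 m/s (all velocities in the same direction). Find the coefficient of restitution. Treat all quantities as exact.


e = (v2_after - v1_after) / (v1_before - v2_before)
Numerator = 9.69 - 2.16 = 7.53
Denominator = 11.73 - 0 = 11.73
e = 7.53 / 11.73 = 0.6419

0.6419


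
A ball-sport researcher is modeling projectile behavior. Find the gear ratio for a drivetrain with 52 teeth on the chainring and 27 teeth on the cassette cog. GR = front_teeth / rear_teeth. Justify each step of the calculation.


GR = front_teeth / rear_teeth
GR = 52 / 27
GR = 1.9259

1.9259


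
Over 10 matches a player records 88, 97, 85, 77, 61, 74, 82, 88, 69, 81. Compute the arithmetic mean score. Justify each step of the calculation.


Average = sum / n
Sum = 802
Average = 802 / 10 = 80.2

80.2


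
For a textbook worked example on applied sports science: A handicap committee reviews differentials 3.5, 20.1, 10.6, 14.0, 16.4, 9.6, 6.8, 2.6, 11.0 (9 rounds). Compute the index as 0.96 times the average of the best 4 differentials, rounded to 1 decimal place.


All differentials: 3.5, 20.1, 10.6, 14.0, 16.4, 9.6, 6.8, 2.6, 11.0
Sorted: 2.6, 3.5, 6.8, 9.6, 10.6, 11.0, 14.0, 16.4, 20.1
Best 4: 2.6, 3.5, 6.8, 9.6
Average of best = 22.5 / 4 = 5.625
Raw index = 5.625 * 0.96 = 5.4
Handicap index = round(5.4, 1) = 5.4

5.4


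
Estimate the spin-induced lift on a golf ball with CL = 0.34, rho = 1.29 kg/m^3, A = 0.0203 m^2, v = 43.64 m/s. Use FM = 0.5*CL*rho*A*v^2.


FM = 0.5 * CL * rho * A * v^2
FM = 0.5 * 0.34 * 1.29 * 0.0203 * 43.64^2
v^2 = 1904.4496
FM = 0.5 * 0.34 * 1.29 * 0.0203 * 1904.4496 = 8.4782 N

8.4782 N


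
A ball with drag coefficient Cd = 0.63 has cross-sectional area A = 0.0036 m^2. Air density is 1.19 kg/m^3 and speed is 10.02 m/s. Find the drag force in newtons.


Fd = 0.5 * Cd * rho * A * v^2
Fd = 0.5 * 0.63 * 1.19 * 0.0036 * 10.02^2
v^2 = 100.4004
Fd = 0.5 * 0.63 * 1.19 * 0.0036 * 100.4004 = 0.1355 N

0.1355 N


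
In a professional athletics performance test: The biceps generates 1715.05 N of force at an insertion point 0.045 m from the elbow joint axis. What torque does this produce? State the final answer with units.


tau = F * d
tau = 1715.05 * 0.045
tau = 77.1773 N*m

77.1773 N*m


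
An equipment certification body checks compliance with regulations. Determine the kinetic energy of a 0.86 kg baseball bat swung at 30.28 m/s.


KE = 0.5 * m * v^2
KE = 0.5 * 0.86 * 30.28^2
KE = 0.5 * 0.86 * 916.8784 = 394.2577 J

394.2577 J


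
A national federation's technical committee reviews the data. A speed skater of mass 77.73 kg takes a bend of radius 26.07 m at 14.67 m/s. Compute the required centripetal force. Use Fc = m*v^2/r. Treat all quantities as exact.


Fc = m * v^2 / r
v^2 = 14.67^2 = 215.2089
Fc = 77.73 * 215.2089 / 26.07
Fc = 16728.1878 / 26.07 = 641.6643 N

641.6643 N


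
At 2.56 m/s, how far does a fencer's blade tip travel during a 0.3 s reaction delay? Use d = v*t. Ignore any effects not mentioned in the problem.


d = v * t
d = 2.56 * 0.3
d = 0.768 m

0.768 m


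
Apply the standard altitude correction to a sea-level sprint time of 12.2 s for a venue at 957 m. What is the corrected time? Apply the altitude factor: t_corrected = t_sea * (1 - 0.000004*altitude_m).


Correction factor = 1 - 0.000004 * 957 = 0.996172
t_corrected = t_sea * factor = 12.2 * 0.996172
t_corrected = 12.1533 s

12.1533 s


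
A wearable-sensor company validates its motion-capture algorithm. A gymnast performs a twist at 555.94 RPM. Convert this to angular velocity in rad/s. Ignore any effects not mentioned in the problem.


omega = RPM * 2 * pi / 60
omega = 555.94 * 2 * 3.14159 / 60
omega = 3493.074 / 60 = 58.2179 rad/s

58.2179 rad/s


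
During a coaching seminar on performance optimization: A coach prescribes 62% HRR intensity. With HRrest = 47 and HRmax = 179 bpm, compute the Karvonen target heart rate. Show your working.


Target = HRrest + pct*(HRmax - HRrest)
Heart rate reserve = HRmax - HRrest = 179 - 47 = 132 bpm
Fraction = 62% = 0.62
Target = 47 + 0.62 * 132
Target = 47 + 81.84 = 128.84 bpm

128.84 bpm


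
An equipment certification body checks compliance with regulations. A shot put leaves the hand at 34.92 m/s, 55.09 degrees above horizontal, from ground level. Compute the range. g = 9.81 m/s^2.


R = v^2 * sin(2*theta) / g
Convert angle to radians: theta = 55.09 deg = 0.9615 rad
sin(2*theta) = sin(1.923) = 0.9386
R = 34.92^2 * 0.9386 / 9.81
R = 1219.4064 * 0.9386 / 9.81 = 116.6719 m

116.6719 m


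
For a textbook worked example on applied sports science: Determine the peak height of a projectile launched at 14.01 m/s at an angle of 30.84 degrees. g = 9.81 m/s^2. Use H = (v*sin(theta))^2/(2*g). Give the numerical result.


H = (v*sin(theta))^2 / (2*g)
vy = v*sin(theta) = 14.01 * sin(30.84 deg) = 7.1821 m/s
H = vy^2 / (2*g) = 51.5828 / (2*9.81)
H = 51.5828 / 19.62 = 2.6291 m

2.6291 m


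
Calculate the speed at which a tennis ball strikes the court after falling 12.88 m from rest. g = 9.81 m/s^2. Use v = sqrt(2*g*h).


v = sqrt(2 * g * h)
v = sqrt(2 * 9.81 * 12.88)
v = sqrt(252.7056) = 15.8967 m/s

15.8967 m/s


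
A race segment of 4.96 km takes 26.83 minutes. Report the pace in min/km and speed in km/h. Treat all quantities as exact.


Pace = time / distance = 26.83 min / 4.96 km = 5.4093 min/km
Speed = distance / time_in_hours = 4.96 / 0.4472 hr
Speed = 11.0921 km/h

5.4093 min/km, 11.0921 km/h


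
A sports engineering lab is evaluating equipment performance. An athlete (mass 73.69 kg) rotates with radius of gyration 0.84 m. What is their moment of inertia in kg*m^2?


I = m * k^2
I = 73.69 * 0.84^2
I = 73.69 * 0.7056 = 51.9957 kg*m^2

51.9957 kg*m^2


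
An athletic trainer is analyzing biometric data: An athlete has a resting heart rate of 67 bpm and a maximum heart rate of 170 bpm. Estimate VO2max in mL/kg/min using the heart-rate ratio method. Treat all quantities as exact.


VO2max = 15.3 * HRmax / HRrest
VO2max = 15.3 * 170 / 67
VO2max = 2601 / 67 = 38.8209 mL/kg/min

38.8209 mL/kg/min


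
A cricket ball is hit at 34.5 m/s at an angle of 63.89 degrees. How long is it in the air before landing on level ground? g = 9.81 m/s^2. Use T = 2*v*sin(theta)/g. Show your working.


T = 2*v*sin(theta)/g
sin(theta) = sin(63.89 deg) = 0.898
T = 2*34.5*0.898 / 9.81
T = 61.9586 / 9.81 = 6.3159 s

6.3159 s


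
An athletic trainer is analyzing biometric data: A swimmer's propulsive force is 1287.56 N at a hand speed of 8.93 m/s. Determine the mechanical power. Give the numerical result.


P = F * v
P = 1287.56 * 8.93
P = 11497.9108 W

11497.9108 W


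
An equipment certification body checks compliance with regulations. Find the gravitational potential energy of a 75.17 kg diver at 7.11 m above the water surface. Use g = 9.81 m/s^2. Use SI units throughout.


PE = m * g * h
PE = 75.17 * 9.81 * 7.11
PE = 737.4177 * 7.11 = 5243.0398 J

5243.0398 J


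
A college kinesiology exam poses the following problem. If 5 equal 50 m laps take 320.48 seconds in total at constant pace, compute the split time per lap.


Split time = total_time / n_laps = 320.48 / 5
Split time = 64.096 s per lap

64.096 s


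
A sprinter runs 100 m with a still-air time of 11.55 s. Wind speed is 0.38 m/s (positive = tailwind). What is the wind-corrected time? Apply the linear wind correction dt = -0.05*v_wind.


dt = -0.05 * v_wind = -0.05 * 0.38 = -0.019 s
t_corrected = t_still + dt = 11.55 + (-0.019)
t_corrected = 11.531 s

11.531 s


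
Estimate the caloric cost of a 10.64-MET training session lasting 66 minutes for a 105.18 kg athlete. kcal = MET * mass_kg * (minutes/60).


kcal = MET * mass * time_hr
Convert time: 66 min = 1.1 hr
kcal = 10.64 * 105.18 * 1.1
kcal = 1231.0267 kcal

1231.0267 kcal


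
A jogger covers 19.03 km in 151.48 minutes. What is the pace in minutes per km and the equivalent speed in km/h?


Pace = time / distance = 151.48 min / 19.03 km = 7.9601 min/km
Speed = distance / time_in_hours = 19.03 / 2.5247 hr
Speed = 7.5376 km/h

7.9601 min/km, 7.5376 km/h


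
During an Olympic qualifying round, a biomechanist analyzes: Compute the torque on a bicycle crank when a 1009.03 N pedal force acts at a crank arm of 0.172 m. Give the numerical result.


tau = F * d
tau = 1009.03 * 0.172
tau = 173.5532 N*m

173.5532 N*m


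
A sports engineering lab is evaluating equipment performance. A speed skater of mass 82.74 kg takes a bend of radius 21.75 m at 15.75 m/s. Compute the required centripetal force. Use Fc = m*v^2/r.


Fc = m * v^2 / r
v^2 = 15.75^2 = 248.0625
Fc = 82.74 * 248.0625 / 21.75
Fc = 20524.6912 / 21.75 = 943.664 N

943.664 N


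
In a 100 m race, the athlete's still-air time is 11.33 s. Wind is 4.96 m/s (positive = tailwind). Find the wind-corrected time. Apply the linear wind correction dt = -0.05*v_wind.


dt = -0.05 * v_wind = -0.05 * 4.96 = -0.248 s
t_corrected = t_still + dt = 11.33 + (-0.248)
t_corrected = 11.082 s

11.082 s


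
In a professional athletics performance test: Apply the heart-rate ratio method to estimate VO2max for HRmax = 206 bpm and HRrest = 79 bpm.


VO2max = 15.3 * HRmax / HRrest
VO2max = 15.3 * 206 / 79
VO2max = 3151.8 / 79 = 39.8962 mL/kg/min

39.8962 mL/kg/min


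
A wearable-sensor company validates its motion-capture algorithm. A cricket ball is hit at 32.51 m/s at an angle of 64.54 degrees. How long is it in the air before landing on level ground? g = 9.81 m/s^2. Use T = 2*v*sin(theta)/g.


T = 2*v*sin(theta)/g
sin(theta) = sin(64.54 deg) = 0.9029
T = 2*32.51*0.9029 / 9.81
T = 58.7056 / 9.81 = 5.9843 s

5.9843 s


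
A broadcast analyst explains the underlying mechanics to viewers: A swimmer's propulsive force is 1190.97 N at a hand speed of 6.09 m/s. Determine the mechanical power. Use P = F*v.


P = F * v
P = 1190.97 * 6.09
P = 7253.0073 W

7253.0073 W


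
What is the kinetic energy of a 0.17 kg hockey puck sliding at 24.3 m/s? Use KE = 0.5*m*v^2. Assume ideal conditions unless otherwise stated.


KE = 0.5 * m * v^2
KE = 0.5 * 0.17 * 24.3^2
KE = 0.5 * 0.17 * 590.49 = 50.1917 J

50.1917 J


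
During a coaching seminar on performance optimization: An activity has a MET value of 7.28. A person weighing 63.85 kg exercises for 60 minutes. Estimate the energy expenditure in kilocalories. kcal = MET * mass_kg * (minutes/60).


kcal = MET * mass * time_hr
Convert time: 60 min = 1 hr
kcal = 7.28 * 63.85 * 1
kcal = 464.828 kcal

464.828 kcal


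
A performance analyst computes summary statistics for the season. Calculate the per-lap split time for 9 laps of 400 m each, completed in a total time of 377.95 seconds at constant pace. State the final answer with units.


Split time = total_time / n_laps = 377.95 / 9
Split time = 41.9944 s per lap

41.9944 s


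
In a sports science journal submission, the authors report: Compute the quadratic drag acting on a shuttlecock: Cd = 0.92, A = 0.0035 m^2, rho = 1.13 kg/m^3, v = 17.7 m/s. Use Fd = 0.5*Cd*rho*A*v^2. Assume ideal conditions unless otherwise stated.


Fd = 0.5 * Cd * rho * A * v^2
Fd = 0.5 * 0.92 * 1.13 * 0.0035 * 17.7^2
v^2 = 313.29
Fd = 0.5 * 0.92 * 1.13 * 0.0035 * 313.29 = 0.57 N

0.57 N


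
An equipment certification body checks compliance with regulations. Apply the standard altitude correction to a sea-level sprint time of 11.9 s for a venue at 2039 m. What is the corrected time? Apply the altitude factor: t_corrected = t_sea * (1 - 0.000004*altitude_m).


Correction factor = 1 - 0.000004 * 2039 = 0.991844
t_corrected = t_sea * factor = 11.9 * 0.991844
t_corrected = 11.8029 s

11.8029 s


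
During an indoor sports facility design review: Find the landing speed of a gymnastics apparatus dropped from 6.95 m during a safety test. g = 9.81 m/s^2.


v = sqrt(2 * g * h)
v = sqrt(2 * 9.81 * 6.95)
v = sqrt(136.359) = 11.6773 m/s

11.6773 m/s


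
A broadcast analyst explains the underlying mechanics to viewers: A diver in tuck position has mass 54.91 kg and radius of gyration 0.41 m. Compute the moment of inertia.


I = m * k^2
I = 54.91 * 0.41^2
I = 54.91 * 0.1681 = 9.2304 kg*m^2

9.2304 kg*m^2


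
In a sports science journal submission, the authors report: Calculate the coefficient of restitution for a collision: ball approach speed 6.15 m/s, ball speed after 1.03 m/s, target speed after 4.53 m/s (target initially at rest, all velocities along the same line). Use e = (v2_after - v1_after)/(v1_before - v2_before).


e = (v2_after - v1_after) / (v1_before - v2_before)
Numerator = 4.53 - 1.03 = 3.5
Denominator = 6.15 - 0 = 6.15
e = 3.5 / 6.15 = 0.5691

0.5691


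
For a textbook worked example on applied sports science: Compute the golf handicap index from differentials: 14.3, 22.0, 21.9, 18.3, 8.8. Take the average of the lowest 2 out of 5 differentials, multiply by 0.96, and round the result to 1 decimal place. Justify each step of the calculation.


All differentials: 14.3, 22.0, 21.9, 18.3, 8.8
Sorted: 8.8, 14.3, 18.3, 21.9, 22.0
Best 2: 8.8, 14.3
Average of best = 23.1 / 2 = 11.55
Raw index = 11.55 * 0.96 = 11.088
Handicap index = round(11.088, 1) = 11.1

11.1


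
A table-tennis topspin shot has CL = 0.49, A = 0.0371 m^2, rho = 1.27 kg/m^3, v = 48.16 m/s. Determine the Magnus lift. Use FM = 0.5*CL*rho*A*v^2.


FM = 0.5 * CL * rho * A * v^2
FM = 0.5 * 0.49 * 1.27 * 0.0371 * 48.16^2
v^2 = 2319.3856
FM = 0.5 * 0.49 * 1.27 * 0.0371 * 2319.3856 = 26.7742 N

26.7742 N


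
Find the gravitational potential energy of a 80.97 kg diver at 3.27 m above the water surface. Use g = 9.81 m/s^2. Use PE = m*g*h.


PE = m * g * h
PE = 80.97 * 9.81 * 3.27
PE = 794.3157 * 3.27 = 2597.4123 J

2597.4123 J


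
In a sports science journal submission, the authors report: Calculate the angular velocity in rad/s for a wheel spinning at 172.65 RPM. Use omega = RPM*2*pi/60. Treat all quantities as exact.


omega = RPM * 2 * pi / 60
omega = 172.65 * 2 * 3.14159 / 60
omega = 1084.7919 / 60 = 18.0799 rad/s

18.0799 rad/s


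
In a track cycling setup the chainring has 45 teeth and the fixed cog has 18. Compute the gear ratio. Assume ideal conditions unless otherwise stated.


GR = front_teeth / rear_teeth
GR = 45 / 18
GR = 2.5

2.5


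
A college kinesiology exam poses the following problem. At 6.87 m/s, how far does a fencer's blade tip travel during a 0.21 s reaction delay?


d = v * t
d = 6.87 * 0.21
d = 1.4427 m

1.4427 m


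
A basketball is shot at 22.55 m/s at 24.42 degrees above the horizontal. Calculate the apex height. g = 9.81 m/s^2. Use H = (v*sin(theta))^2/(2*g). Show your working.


H = (v*sin(theta))^2 / (2*g)
vy = v*sin(theta) = 22.55 * sin(24.42 deg) = 9.3227 m/s
H = vy^2 / (2*g) = 86.9122 / (2*9.81)
H = 86.9122 / 19.62 = 4.4298 m

4.4298 m


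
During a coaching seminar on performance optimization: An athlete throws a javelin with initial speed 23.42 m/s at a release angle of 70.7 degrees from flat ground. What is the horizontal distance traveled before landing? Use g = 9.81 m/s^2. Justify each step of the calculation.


R = v^2 * sin(2*theta) / g
Convert angle to radians: theta = 70.7 deg = 1.2339 rad
sin(2*theta) = sin(2.4679) = 0.6239
R = 23.42^2 * 0.6239 / 9.81
R = 548.4964 * 0.6239 / 9.81 = 34.8823 m

34.8823 m


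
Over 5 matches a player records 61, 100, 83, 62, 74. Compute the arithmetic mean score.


Average = sum / n
Sum = 380
Average = 380 / 5 = 76

76


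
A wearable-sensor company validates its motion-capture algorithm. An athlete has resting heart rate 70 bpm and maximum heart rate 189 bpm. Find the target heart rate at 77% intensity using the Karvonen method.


Target = HRrest + pct*(HRmax - HRrest)
Heart rate reserve = HRmax - HRrest = 189 - 70 = 119 bpm
Fraction = 77% = 0.77
Target = 70 + 0.77 * 119
Target = 70 + 91.63 = 161.63 bpm

161.63 bpm


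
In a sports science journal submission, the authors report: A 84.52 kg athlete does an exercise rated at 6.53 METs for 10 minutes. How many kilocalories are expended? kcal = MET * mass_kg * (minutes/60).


kcal = MET * mass * time_hr
Convert time: 10 min = 0.1667 hr
kcal = 6.53 * 84.52 * 0.1667
kcal = 91.9859 kcal

91.9859 kcal


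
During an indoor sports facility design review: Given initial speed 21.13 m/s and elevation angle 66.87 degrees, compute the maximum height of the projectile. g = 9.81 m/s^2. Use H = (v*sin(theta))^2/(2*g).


H = (v*sin(theta))^2 / (2*g)
vy = v*sin(theta) = 21.13 * sin(66.87 deg) = 19.4315 m/s
H = vy^2 / (2*g) = 377.5826 / (2*9.81)
H = 377.5826 / 19.62 = 19.2448 m

19.2448 m


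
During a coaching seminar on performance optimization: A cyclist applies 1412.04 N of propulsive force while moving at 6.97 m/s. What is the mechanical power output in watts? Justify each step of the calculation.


P = F * v
P = 1412.04 * 6.97
P = 9841.9188 W

9841.9188 W


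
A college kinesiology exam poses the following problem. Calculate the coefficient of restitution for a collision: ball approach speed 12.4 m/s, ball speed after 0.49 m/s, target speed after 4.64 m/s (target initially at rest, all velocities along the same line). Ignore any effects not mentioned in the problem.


e = (v2_after - v1_after) / (v1_before - v2_before)
Numerator = 4.64 - 0.49 = 4.15
Denominator = 12.4 - 0 = 12.4
e = 4.15 / 12.4 = 0.3347

0.3347


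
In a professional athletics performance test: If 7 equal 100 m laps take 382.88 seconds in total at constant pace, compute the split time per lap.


Split time = total_time / n_laps = 382.88 / 7
Split time = 54.6971 s per lap

54.6971 s


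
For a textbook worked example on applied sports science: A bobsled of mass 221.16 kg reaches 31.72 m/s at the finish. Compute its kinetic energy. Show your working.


KE = 0.5 * m * v^2
KE = 0.5 * 221.16 * 31.72^2
KE = 0.5 * 221.16 * 1006.1584 = 111260.9959 J

111260.9959 J


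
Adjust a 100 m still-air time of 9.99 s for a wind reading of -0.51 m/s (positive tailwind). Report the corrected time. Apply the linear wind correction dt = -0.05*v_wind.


dt = -0.05 * v_wind = -0.05 * -0.51 = 0.0255 s
t_corrected = t_still + dt = 9.99 + (0.0255)
t_corrected = 10.0155 s

10.0155 s


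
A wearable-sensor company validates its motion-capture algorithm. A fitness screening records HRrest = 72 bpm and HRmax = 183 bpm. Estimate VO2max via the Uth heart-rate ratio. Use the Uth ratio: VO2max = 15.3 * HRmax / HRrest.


VO2max = 15.3 * HRmax / HRrest
VO2max = 15.3 * 183 / 72
VO2max = 2799.9 / 72 = 38.8875 mL/kg/min

38.8875 mL/kg/min


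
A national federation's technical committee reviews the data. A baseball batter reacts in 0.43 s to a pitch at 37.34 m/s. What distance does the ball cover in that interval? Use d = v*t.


d = v * t
d = 37.34 * 0.43
d = 16.0562 m

16.0562 m


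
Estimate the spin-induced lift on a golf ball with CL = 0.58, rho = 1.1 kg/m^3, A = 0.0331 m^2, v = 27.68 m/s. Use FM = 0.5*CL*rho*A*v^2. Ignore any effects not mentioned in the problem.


FM = 0.5 * CL * rho * A * v^2
FM = 0.5 * 0.58 * 1.1 * 0.0331 * 27.68^2
v^2 = 766.1824
FM = 0.5 * 0.58 * 1.1 * 0.0331 * 766.1824 = 8.09 N

8.09 N


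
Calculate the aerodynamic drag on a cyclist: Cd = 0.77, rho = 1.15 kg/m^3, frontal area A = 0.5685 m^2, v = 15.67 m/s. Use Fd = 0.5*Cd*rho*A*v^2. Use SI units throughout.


Fd = 0.5 * Cd * rho * A * v^2
Fd = 0.5 * 0.77 * 1.15 * 0.5685 * 15.67^2
v^2 = 245.5489
Fd = 0.5 * 0.77 * 1.15 * 0.5685 * 245.5489 = 61.8055 N

61.8055 N


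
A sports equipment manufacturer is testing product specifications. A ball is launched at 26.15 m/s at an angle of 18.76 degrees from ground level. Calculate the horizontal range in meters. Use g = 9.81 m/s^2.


R = v^2 * sin(2*theta) / g
Convert angle to radians: theta = 18.76 deg = 0.3274 rad
sin(2*theta) = sin(0.6548) = 0.609
R = 26.15^2 * 0.609 / 9.81
R = 683.8225 * 0.609 / 9.81 = 42.454 m

42.454 m


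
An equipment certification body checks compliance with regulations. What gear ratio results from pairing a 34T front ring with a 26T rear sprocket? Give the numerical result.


GR = front_teeth / rear_teeth
GR = 34 / 26
GR = 1.3077

1.3077


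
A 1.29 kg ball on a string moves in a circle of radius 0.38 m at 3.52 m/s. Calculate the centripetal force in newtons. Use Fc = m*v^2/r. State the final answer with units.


Fc = m * v^2 / r
v^2 = 3.52^2 = 12.3904
Fc = 1.29 * 12.3904 / 0.38
Fc = 15.9836 / 0.38 = 42.0621 N

42.0621 N


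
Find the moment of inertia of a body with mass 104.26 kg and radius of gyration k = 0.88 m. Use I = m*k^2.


I = m * k^2
I = 104.26 * 0.88^2
I = 104.26 * 0.7744 = 80.7389 kg*m^2

80.7389 kg*m^2


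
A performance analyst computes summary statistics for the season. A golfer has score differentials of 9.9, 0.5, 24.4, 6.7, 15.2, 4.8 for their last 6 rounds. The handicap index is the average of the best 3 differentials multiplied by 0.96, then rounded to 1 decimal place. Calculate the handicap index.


All differentials: 9.9, 0.5, 24.4, 6.7, 15.2, 4.8
Sorted: 0.5, 4.8, 6.7, 9.9, 15.2, 24.4
Best 3: 0.5, 4.8, 6.7
Average of best = 12 / 3 = 4
Raw index = 4 * 0.96 = 3.84
Handicap index = round(3.84, 1) = 3.8

3.8


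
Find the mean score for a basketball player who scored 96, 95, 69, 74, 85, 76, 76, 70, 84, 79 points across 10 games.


Average = sum / n
Sum = 804
Average = 804 / 10 = 80.4

80.4


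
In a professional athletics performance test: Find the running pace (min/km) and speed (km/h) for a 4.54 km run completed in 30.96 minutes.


Pace = time / distance = 30.96 min / 4.54 km = 6.8194 min/km
Speed = distance / time_in_hours = 4.54 / 0.516 hr
Speed = 8.7984 km/h

6.8194 min/km, 8.7984 km/h


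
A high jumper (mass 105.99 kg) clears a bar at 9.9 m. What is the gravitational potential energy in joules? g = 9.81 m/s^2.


PE = m * g * h
PE = 105.99 * 9.81 * 9.9
PE = 1039.7619 * 9.9 = 10293.6428 J

10293.6428 J


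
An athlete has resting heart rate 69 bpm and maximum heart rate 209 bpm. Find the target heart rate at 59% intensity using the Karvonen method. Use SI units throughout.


Target = HRrest + pct*(HRmax - HRrest)
Heart rate reserve = HRmax - HRrest = 209 - 69 = 140 bpm
Fraction = 59% = 0.59
Target = 69 + 0.59 * 140
Target = 69 + 82.6 = 151.6 bpm

151.6 bpm


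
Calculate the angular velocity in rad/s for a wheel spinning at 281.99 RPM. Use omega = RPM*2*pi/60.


omega = RPM * 2 * pi / 60
omega = 281.99 * 2 * 3.14159 / 60
omega = 1771.7954 / 60 = 29.5299 rad/s

29.5299 rad/s


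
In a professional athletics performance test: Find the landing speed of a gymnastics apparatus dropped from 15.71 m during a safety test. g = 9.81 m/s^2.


v = sqrt(2 * g * h)
v = sqrt(2 * 9.81 * 15.71)
v = sqrt(308.2302) = 17.5565 m/s

17.5565 m/s


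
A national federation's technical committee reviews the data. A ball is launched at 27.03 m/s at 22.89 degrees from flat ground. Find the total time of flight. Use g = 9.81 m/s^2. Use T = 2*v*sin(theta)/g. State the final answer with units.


T = 2*v*sin(theta)/g
sin(theta) = sin(22.89 deg) = 0.389
T = 2*27.03*0.389 / 9.81
T = 21.0273 / 9.81 = 2.1435 s

2.1435 s


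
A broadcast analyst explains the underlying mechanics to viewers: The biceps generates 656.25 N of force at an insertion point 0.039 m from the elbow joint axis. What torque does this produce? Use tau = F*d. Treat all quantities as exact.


tau = F * d
tau = 656.25 * 0.039
tau = 25.5938 N*m

25.5938 N*m


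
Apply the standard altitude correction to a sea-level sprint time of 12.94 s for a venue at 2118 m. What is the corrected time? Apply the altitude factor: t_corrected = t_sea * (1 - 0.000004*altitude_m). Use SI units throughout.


Correction factor = 1 - 0.000004 * 2118 = 0.991528
t_corrected = t_sea * factor = 12.94 * 0.991528
t_corrected = 12.8304 s

12.8304 s


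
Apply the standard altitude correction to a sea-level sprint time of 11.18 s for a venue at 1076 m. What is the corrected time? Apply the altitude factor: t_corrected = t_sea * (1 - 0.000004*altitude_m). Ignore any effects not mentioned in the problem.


Correction factor = 1 - 0.000004 * 1076 = 0.995696
t_corrected = t_sea * factor = 11.18 * 0.995696
t_corrected = 11.1319 s

11.1319 s


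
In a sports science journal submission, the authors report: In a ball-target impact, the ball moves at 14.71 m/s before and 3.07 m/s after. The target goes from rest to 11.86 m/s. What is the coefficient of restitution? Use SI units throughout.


e = (v2_after - v1_after) / (v1_before - v2_before)
Numerator = 11.86 - 3.07 = 8.79
Denominator = 14.71 - 0 = 14.71
e = 8.79 / 14.71 = 0.5976

0.5976


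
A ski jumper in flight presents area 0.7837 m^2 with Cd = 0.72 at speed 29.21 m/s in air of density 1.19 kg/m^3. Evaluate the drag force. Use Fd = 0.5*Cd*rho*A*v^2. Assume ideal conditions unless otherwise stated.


Fd = 0.5 * Cd * rho * A * v^2
Fd = 0.5 * 0.72 * 1.19 * 0.7837 * 29.21^2
v^2 = 853.2241
Fd = 0.5 * 0.72 * 1.19 * 0.7837 * 853.2241 = 286.459 N

286.459 N
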